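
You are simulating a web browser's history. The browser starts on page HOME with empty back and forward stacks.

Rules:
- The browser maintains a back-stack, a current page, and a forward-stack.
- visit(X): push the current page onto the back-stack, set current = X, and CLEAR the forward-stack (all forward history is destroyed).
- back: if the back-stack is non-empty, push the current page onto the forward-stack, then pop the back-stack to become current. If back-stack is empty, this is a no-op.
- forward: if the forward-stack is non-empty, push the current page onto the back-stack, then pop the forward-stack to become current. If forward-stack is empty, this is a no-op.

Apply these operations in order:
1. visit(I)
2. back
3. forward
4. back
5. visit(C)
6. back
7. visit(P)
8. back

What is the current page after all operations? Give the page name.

Answer: HOME

Derivation:
After 1 (visit(I)): cur=I back=1 fwd=0
After 2 (back): cur=HOME back=0 fwd=1
After 3 (forward): cur=I back=1 fwd=0
After 4 (back): cur=HOME back=0 fwd=1
After 5 (visit(C)): cur=C back=1 fwd=0
After 6 (back): cur=HOME back=0 fwd=1
After 7 (visit(P)): cur=P back=1 fwd=0
After 8 (back): cur=HOME back=0 fwd=1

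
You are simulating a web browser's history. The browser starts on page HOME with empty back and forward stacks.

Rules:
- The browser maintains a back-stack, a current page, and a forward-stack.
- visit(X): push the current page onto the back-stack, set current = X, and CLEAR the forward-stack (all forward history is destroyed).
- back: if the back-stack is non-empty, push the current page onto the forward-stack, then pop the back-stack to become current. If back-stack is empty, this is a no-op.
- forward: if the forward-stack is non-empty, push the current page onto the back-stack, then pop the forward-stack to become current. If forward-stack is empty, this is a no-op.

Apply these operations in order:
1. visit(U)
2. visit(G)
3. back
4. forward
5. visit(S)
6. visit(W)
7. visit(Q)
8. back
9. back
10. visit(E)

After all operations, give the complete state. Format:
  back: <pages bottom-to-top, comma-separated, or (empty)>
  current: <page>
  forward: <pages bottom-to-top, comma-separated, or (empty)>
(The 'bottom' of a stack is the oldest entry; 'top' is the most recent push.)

Answer: back: HOME,U,G,S
current: E
forward: (empty)

Derivation:
After 1 (visit(U)): cur=U back=1 fwd=0
After 2 (visit(G)): cur=G back=2 fwd=0
After 3 (back): cur=U back=1 fwd=1
After 4 (forward): cur=G back=2 fwd=0
After 5 (visit(S)): cur=S back=3 fwd=0
After 6 (visit(W)): cur=W back=4 fwd=0
After 7 (visit(Q)): cur=Q back=5 fwd=0
After 8 (back): cur=W back=4 fwd=1
After 9 (back): cur=S back=3 fwd=2
After 10 (visit(E)): cur=E back=4 fwd=0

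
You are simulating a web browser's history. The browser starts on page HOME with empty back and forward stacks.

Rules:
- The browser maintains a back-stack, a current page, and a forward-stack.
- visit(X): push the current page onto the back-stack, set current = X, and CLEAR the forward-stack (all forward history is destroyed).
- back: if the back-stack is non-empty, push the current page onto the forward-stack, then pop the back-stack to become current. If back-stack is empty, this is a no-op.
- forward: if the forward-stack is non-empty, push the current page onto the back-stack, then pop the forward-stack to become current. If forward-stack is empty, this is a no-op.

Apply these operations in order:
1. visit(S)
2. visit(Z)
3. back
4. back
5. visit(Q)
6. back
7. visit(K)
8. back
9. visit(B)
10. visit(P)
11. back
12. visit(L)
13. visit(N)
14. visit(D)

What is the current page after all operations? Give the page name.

Answer: D

Derivation:
After 1 (visit(S)): cur=S back=1 fwd=0
After 2 (visit(Z)): cur=Z back=2 fwd=0
After 3 (back): cur=S back=1 fwd=1
After 4 (back): cur=HOME back=0 fwd=2
After 5 (visit(Q)): cur=Q back=1 fwd=0
After 6 (back): cur=HOME back=0 fwd=1
After 7 (visit(K)): cur=K back=1 fwd=0
After 8 (back): cur=HOME back=0 fwd=1
After 9 (visit(B)): cur=B back=1 fwd=0
After 10 (visit(P)): cur=P back=2 fwd=0
After 11 (back): cur=B back=1 fwd=1
After 12 (visit(L)): cur=L back=2 fwd=0
After 13 (visit(N)): cur=N back=3 fwd=0
After 14 (visit(D)): cur=D back=4 fwd=0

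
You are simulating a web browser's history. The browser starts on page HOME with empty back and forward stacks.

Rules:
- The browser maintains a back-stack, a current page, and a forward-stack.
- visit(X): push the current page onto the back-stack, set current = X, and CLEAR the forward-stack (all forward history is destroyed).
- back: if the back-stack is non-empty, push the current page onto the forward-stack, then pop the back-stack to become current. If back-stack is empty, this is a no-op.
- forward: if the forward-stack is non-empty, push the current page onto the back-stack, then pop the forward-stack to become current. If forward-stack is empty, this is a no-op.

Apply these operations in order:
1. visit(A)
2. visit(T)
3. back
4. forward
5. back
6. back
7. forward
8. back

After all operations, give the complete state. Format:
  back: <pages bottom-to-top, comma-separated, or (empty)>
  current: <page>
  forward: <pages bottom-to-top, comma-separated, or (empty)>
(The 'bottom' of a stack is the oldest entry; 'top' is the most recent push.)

Answer: back: (empty)
current: HOME
forward: T,A

Derivation:
After 1 (visit(A)): cur=A back=1 fwd=0
After 2 (visit(T)): cur=T back=2 fwd=0
After 3 (back): cur=A back=1 fwd=1
After 4 (forward): cur=T back=2 fwd=0
After 5 (back): cur=A back=1 fwd=1
After 6 (back): cur=HOME back=0 fwd=2
After 7 (forward): cur=A back=1 fwd=1
After 8 (back): cur=HOME back=0 fwd=2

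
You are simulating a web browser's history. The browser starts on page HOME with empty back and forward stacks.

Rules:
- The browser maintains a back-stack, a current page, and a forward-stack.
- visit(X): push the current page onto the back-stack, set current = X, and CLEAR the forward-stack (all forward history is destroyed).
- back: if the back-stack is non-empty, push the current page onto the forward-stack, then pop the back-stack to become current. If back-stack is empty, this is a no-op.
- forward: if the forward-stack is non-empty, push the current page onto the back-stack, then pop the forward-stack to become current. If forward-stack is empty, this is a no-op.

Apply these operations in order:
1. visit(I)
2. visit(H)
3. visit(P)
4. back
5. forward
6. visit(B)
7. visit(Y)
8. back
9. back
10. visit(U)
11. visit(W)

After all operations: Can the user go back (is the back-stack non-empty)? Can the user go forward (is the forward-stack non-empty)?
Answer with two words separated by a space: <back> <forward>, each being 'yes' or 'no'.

Answer: yes no

Derivation:
After 1 (visit(I)): cur=I back=1 fwd=0
After 2 (visit(H)): cur=H back=2 fwd=0
After 3 (visit(P)): cur=P back=3 fwd=0
After 4 (back): cur=H back=2 fwd=1
After 5 (forward): cur=P back=3 fwd=0
After 6 (visit(B)): cur=B back=4 fwd=0
After 7 (visit(Y)): cur=Y back=5 fwd=0
After 8 (back): cur=B back=4 fwd=1
After 9 (back): cur=P back=3 fwd=2
After 10 (visit(U)): cur=U back=4 fwd=0
After 11 (visit(W)): cur=W back=5 fwd=0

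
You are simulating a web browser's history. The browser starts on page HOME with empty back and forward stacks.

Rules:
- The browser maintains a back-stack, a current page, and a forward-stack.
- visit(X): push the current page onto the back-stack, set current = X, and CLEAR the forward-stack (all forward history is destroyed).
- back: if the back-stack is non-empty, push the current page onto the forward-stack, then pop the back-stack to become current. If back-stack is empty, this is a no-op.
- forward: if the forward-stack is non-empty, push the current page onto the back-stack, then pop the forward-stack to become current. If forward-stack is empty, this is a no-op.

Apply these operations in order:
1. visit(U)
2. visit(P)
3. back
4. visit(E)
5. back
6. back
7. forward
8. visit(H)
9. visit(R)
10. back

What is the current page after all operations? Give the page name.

After 1 (visit(U)): cur=U back=1 fwd=0
After 2 (visit(P)): cur=P back=2 fwd=0
After 3 (back): cur=U back=1 fwd=1
After 4 (visit(E)): cur=E back=2 fwd=0
After 5 (back): cur=U back=1 fwd=1
After 6 (back): cur=HOME back=0 fwd=2
After 7 (forward): cur=U back=1 fwd=1
After 8 (visit(H)): cur=H back=2 fwd=0
After 9 (visit(R)): cur=R back=3 fwd=0
After 10 (back): cur=H back=2 fwd=1

Answer: H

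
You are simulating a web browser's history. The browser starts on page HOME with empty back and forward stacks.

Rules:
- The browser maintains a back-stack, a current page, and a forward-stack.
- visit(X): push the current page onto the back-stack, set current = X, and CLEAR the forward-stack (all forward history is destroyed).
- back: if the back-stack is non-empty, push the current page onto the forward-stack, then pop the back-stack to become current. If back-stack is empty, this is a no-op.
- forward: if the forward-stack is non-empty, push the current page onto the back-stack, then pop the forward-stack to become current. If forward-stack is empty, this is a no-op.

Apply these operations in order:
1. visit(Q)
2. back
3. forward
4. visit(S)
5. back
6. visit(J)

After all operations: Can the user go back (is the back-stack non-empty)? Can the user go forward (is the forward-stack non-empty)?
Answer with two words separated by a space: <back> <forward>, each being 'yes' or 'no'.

After 1 (visit(Q)): cur=Q back=1 fwd=0
After 2 (back): cur=HOME back=0 fwd=1
After 3 (forward): cur=Q back=1 fwd=0
After 4 (visit(S)): cur=S back=2 fwd=0
After 5 (back): cur=Q back=1 fwd=1
After 6 (visit(J)): cur=J back=2 fwd=0

Answer: yes no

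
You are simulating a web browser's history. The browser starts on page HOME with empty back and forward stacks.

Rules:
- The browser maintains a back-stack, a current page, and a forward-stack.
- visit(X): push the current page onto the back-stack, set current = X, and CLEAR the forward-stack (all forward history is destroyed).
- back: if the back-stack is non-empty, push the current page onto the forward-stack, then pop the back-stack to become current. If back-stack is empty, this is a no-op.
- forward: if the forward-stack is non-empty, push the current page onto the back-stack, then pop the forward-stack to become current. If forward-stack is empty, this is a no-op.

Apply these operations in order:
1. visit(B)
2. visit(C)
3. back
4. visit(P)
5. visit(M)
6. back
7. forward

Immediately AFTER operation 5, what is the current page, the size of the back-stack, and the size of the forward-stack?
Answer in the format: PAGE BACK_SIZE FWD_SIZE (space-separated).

After 1 (visit(B)): cur=B back=1 fwd=0
After 2 (visit(C)): cur=C back=2 fwd=0
After 3 (back): cur=B back=1 fwd=1
After 4 (visit(P)): cur=P back=2 fwd=0
After 5 (visit(M)): cur=M back=3 fwd=0

M 3 0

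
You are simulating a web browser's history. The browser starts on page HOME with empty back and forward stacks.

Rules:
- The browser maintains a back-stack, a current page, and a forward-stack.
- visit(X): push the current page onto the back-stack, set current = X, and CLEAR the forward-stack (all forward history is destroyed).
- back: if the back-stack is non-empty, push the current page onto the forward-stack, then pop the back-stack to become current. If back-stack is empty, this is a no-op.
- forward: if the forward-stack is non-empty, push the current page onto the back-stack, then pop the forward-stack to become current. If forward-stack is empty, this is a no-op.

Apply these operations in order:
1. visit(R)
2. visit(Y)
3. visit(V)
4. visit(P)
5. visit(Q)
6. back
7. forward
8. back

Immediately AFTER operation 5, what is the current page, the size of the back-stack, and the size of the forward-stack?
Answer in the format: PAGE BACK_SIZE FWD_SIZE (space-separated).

After 1 (visit(R)): cur=R back=1 fwd=0
After 2 (visit(Y)): cur=Y back=2 fwd=0
After 3 (visit(V)): cur=V back=3 fwd=0
After 4 (visit(P)): cur=P back=4 fwd=0
After 5 (visit(Q)): cur=Q back=5 fwd=0

Q 5 0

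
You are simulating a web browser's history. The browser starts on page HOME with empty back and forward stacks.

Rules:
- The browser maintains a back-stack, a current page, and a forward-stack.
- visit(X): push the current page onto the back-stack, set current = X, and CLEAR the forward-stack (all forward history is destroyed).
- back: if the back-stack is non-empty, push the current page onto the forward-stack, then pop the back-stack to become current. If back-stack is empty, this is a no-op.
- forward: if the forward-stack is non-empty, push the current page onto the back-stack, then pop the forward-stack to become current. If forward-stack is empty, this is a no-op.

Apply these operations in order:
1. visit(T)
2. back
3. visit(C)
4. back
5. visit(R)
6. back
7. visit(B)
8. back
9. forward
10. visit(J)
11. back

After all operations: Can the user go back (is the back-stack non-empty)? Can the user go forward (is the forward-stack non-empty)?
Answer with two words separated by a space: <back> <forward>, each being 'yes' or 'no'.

Answer: yes yes

Derivation:
After 1 (visit(T)): cur=T back=1 fwd=0
After 2 (back): cur=HOME back=0 fwd=1
After 3 (visit(C)): cur=C back=1 fwd=0
After 4 (back): cur=HOME back=0 fwd=1
After 5 (visit(R)): cur=R back=1 fwd=0
After 6 (back): cur=HOME back=0 fwd=1
After 7 (visit(B)): cur=B back=1 fwd=0
After 8 (back): cur=HOME back=0 fwd=1
After 9 (forward): cur=B back=1 fwd=0
After 10 (visit(J)): cur=J back=2 fwd=0
After 11 (back): cur=B back=1 fwd=1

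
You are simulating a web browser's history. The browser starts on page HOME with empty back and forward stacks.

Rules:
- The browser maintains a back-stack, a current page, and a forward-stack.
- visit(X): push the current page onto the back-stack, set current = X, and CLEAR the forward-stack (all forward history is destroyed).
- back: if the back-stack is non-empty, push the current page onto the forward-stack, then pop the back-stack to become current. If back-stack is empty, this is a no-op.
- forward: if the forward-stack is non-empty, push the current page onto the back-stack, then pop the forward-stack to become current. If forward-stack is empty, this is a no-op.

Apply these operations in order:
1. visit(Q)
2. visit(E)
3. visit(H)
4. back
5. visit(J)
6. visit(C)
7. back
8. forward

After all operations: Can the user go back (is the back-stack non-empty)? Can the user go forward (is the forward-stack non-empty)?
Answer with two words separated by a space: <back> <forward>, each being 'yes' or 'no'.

Answer: yes no

Derivation:
After 1 (visit(Q)): cur=Q back=1 fwd=0
After 2 (visit(E)): cur=E back=2 fwd=0
After 3 (visit(H)): cur=H back=3 fwd=0
After 4 (back): cur=E back=2 fwd=1
After 5 (visit(J)): cur=J back=3 fwd=0
After 6 (visit(C)): cur=C back=4 fwd=0
After 7 (back): cur=J back=3 fwd=1
After 8 (forward): cur=C back=4 fwd=0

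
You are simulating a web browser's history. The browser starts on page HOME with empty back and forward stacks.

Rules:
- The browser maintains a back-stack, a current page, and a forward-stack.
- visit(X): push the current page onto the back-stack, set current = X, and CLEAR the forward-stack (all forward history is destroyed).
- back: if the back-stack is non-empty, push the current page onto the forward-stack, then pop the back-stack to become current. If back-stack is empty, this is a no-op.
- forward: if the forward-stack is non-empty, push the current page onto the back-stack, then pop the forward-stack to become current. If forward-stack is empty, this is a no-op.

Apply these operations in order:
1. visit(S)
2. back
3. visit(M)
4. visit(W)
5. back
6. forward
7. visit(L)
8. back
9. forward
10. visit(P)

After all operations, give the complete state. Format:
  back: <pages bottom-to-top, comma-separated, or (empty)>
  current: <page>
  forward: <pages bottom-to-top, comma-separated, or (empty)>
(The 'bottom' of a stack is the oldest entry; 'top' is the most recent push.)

Answer: back: HOME,M,W,L
current: P
forward: (empty)

Derivation:
After 1 (visit(S)): cur=S back=1 fwd=0
After 2 (back): cur=HOME back=0 fwd=1
After 3 (visit(M)): cur=M back=1 fwd=0
After 4 (visit(W)): cur=W back=2 fwd=0
After 5 (back): cur=M back=1 fwd=1
After 6 (forward): cur=W back=2 fwd=0
After 7 (visit(L)): cur=L back=3 fwd=0
After 8 (back): cur=W back=2 fwd=1
After 9 (forward): cur=L back=3 fwd=0
After 10 (visit(P)): cur=P back=4 fwd=0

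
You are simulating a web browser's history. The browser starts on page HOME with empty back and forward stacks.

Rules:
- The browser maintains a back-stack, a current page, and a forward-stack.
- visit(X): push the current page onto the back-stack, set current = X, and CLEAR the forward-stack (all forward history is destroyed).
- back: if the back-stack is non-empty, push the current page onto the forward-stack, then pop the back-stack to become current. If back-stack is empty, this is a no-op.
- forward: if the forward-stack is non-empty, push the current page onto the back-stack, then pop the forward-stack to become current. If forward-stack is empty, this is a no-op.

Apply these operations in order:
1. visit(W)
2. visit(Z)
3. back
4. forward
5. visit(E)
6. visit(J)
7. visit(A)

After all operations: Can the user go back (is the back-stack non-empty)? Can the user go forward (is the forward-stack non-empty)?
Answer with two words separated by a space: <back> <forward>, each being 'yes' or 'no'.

Answer: yes no

Derivation:
After 1 (visit(W)): cur=W back=1 fwd=0
After 2 (visit(Z)): cur=Z back=2 fwd=0
After 3 (back): cur=W back=1 fwd=1
After 4 (forward): cur=Z back=2 fwd=0
After 5 (visit(E)): cur=E back=3 fwd=0
After 6 (visit(J)): cur=J back=4 fwd=0
After 7 (visit(A)): cur=A back=5 fwd=0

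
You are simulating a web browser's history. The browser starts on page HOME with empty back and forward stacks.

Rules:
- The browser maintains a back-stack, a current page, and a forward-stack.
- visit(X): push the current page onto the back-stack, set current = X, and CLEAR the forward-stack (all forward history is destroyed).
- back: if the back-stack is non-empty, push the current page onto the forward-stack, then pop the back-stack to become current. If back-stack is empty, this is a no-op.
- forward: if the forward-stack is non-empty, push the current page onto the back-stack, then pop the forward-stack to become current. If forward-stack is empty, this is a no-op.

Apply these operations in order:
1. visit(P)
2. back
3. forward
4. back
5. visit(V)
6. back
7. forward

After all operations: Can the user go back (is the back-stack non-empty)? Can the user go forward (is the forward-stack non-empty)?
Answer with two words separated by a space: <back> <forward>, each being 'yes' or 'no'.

After 1 (visit(P)): cur=P back=1 fwd=0
After 2 (back): cur=HOME back=0 fwd=1
After 3 (forward): cur=P back=1 fwd=0
After 4 (back): cur=HOME back=0 fwd=1
After 5 (visit(V)): cur=V back=1 fwd=0
After 6 (back): cur=HOME back=0 fwd=1
After 7 (forward): cur=V back=1 fwd=0

Answer: yes no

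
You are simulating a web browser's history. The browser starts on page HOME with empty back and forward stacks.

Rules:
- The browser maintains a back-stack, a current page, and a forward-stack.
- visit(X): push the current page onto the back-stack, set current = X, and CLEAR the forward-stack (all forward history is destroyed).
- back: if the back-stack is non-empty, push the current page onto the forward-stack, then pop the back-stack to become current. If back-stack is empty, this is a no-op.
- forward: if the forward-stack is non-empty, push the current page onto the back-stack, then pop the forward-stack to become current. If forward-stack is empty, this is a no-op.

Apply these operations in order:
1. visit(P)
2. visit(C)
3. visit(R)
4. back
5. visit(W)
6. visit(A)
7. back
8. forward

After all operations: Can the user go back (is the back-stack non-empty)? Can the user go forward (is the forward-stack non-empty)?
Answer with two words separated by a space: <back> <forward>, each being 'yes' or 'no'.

After 1 (visit(P)): cur=P back=1 fwd=0
After 2 (visit(C)): cur=C back=2 fwd=0
After 3 (visit(R)): cur=R back=3 fwd=0
After 4 (back): cur=C back=2 fwd=1
After 5 (visit(W)): cur=W back=3 fwd=0
After 6 (visit(A)): cur=A back=4 fwd=0
After 7 (back): cur=W back=3 fwd=1
After 8 (forward): cur=A back=4 fwd=0

Answer: yes no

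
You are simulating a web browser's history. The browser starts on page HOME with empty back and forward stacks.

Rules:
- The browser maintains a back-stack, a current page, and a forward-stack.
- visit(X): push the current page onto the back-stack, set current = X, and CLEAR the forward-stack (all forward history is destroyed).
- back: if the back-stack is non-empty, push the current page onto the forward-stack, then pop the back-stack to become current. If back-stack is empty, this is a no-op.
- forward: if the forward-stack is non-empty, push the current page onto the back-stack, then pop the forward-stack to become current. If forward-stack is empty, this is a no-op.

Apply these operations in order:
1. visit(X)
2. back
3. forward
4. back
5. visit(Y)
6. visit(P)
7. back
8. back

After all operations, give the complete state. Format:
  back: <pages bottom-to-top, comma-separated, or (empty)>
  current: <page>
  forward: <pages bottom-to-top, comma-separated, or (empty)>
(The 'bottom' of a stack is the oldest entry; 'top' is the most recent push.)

Answer: back: (empty)
current: HOME
forward: P,Y

Derivation:
After 1 (visit(X)): cur=X back=1 fwd=0
After 2 (back): cur=HOME back=0 fwd=1
After 3 (forward): cur=X back=1 fwd=0
After 4 (back): cur=HOME back=0 fwd=1
After 5 (visit(Y)): cur=Y back=1 fwd=0
After 6 (visit(P)): cur=P back=2 fwd=0
After 7 (back): cur=Y back=1 fwd=1
After 8 (back): cur=HOME back=0 fwd=2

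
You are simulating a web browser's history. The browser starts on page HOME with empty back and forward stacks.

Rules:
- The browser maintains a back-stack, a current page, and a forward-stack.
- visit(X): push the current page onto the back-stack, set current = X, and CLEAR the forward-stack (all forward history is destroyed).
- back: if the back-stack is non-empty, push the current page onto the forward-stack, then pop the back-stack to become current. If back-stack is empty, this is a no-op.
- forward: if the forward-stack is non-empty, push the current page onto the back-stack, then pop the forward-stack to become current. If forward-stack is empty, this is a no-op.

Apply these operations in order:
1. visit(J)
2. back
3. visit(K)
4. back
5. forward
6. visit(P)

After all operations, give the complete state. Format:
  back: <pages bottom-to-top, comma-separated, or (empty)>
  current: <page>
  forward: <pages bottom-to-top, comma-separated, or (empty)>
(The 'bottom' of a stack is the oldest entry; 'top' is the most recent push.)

After 1 (visit(J)): cur=J back=1 fwd=0
After 2 (back): cur=HOME back=0 fwd=1
After 3 (visit(K)): cur=K back=1 fwd=0
After 4 (back): cur=HOME back=0 fwd=1
After 5 (forward): cur=K back=1 fwd=0
After 6 (visit(P)): cur=P back=2 fwd=0

Answer: back: HOME,K
current: P
forward: (empty)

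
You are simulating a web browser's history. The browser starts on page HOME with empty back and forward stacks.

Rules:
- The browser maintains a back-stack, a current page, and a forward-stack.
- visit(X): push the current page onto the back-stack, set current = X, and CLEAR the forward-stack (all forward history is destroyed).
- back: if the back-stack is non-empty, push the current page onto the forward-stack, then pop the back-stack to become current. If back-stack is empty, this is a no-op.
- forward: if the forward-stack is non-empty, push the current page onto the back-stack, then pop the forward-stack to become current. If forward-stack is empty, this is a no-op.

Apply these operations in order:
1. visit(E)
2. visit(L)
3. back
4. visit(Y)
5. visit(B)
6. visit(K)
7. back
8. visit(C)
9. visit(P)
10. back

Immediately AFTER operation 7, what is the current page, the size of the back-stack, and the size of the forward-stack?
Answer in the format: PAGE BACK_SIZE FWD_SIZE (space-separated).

After 1 (visit(E)): cur=E back=1 fwd=0
After 2 (visit(L)): cur=L back=2 fwd=0
After 3 (back): cur=E back=1 fwd=1
After 4 (visit(Y)): cur=Y back=2 fwd=0
After 5 (visit(B)): cur=B back=3 fwd=0
After 6 (visit(K)): cur=K back=4 fwd=0
After 7 (back): cur=B back=3 fwd=1

B 3 1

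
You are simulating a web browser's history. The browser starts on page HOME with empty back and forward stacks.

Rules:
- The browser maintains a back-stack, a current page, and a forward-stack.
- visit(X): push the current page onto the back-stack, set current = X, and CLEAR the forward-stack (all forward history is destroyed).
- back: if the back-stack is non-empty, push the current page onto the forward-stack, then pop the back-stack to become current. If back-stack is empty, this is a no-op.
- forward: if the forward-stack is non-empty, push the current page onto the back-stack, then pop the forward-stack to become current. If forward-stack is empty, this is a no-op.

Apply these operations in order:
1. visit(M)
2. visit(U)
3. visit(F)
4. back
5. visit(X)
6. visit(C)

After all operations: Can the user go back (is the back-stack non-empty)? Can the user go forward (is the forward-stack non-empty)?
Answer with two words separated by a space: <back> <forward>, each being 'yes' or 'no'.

Answer: yes no

Derivation:
After 1 (visit(M)): cur=M back=1 fwd=0
After 2 (visit(U)): cur=U back=2 fwd=0
After 3 (visit(F)): cur=F back=3 fwd=0
After 4 (back): cur=U back=2 fwd=1
After 5 (visit(X)): cur=X back=3 fwd=0
After 6 (visit(C)): cur=C back=4 fwd=0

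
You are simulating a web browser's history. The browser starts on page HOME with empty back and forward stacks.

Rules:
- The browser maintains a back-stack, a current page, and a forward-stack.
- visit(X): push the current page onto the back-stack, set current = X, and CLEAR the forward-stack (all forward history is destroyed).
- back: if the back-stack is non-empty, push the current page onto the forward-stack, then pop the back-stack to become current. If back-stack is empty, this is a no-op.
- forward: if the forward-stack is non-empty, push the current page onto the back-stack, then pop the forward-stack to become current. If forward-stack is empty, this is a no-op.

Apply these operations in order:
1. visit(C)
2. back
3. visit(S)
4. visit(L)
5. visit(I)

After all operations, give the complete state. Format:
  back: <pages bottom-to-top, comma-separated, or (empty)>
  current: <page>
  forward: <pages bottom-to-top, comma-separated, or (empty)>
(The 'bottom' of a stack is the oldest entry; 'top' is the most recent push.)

Answer: back: HOME,S,L
current: I
forward: (empty)

Derivation:
After 1 (visit(C)): cur=C back=1 fwd=0
After 2 (back): cur=HOME back=0 fwd=1
After 3 (visit(S)): cur=S back=1 fwd=0
After 4 (visit(L)): cur=L back=2 fwd=0
After 5 (visit(I)): cur=I back=3 fwd=0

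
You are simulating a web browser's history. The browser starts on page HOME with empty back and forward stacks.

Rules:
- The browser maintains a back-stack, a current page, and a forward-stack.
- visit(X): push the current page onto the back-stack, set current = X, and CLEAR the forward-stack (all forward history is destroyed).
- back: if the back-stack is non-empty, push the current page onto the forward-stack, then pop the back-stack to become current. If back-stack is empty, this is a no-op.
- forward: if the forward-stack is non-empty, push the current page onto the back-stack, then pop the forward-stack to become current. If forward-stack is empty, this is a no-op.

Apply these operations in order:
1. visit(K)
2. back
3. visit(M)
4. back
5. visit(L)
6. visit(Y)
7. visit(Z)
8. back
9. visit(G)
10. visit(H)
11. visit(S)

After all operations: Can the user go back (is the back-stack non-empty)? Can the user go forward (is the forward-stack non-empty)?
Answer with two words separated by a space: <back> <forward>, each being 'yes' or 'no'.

After 1 (visit(K)): cur=K back=1 fwd=0
After 2 (back): cur=HOME back=0 fwd=1
After 3 (visit(M)): cur=M back=1 fwd=0
After 4 (back): cur=HOME back=0 fwd=1
After 5 (visit(L)): cur=L back=1 fwd=0
After 6 (visit(Y)): cur=Y back=2 fwd=0
After 7 (visit(Z)): cur=Z back=3 fwd=0
After 8 (back): cur=Y back=2 fwd=1
After 9 (visit(G)): cur=G back=3 fwd=0
After 10 (visit(H)): cur=H back=4 fwd=0
After 11 (visit(S)): cur=S back=5 fwd=0

Answer: yes no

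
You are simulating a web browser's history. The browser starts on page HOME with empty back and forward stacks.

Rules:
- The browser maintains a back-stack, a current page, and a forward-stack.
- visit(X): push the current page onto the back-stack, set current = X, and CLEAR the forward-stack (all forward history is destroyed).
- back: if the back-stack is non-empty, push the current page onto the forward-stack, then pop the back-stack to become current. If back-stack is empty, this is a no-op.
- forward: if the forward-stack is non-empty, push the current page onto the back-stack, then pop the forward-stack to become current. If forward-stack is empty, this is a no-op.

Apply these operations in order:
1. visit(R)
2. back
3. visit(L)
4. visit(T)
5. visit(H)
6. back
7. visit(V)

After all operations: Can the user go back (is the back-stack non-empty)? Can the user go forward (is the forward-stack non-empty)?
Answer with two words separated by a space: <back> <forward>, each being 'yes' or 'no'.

After 1 (visit(R)): cur=R back=1 fwd=0
After 2 (back): cur=HOME back=0 fwd=1
After 3 (visit(L)): cur=L back=1 fwd=0
After 4 (visit(T)): cur=T back=2 fwd=0
After 5 (visit(H)): cur=H back=3 fwd=0
After 6 (back): cur=T back=2 fwd=1
After 7 (visit(V)): cur=V back=3 fwd=0

Answer: yes no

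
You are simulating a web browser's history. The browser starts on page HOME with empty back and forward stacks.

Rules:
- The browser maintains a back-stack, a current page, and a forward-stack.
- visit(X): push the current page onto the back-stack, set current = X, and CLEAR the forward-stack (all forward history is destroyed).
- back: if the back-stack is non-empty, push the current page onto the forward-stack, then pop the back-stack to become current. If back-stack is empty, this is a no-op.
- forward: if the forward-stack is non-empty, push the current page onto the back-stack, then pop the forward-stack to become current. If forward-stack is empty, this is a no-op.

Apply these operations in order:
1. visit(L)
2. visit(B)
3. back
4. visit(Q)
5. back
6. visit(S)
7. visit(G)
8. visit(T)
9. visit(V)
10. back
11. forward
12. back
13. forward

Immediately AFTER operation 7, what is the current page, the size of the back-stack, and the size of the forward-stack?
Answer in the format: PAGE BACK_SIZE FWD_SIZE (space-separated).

After 1 (visit(L)): cur=L back=1 fwd=0
After 2 (visit(B)): cur=B back=2 fwd=0
After 3 (back): cur=L back=1 fwd=1
After 4 (visit(Q)): cur=Q back=2 fwd=0
After 5 (back): cur=L back=1 fwd=1
After 6 (visit(S)): cur=S back=2 fwd=0
After 7 (visit(G)): cur=G back=3 fwd=0

G 3 0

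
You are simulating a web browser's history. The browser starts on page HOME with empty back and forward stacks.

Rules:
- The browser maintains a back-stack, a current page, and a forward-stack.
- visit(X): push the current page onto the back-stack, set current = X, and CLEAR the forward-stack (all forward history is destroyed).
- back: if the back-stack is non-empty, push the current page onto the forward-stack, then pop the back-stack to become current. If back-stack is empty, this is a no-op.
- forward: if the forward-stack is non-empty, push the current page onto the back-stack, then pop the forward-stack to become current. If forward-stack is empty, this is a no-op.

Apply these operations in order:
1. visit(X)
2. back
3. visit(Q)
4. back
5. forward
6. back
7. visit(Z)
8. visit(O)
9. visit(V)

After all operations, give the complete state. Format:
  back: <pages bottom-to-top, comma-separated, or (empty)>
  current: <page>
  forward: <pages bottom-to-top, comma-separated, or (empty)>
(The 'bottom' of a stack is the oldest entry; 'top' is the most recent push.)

Answer: back: HOME,Z,O
current: V
forward: (empty)

Derivation:
After 1 (visit(X)): cur=X back=1 fwd=0
After 2 (back): cur=HOME back=0 fwd=1
After 3 (visit(Q)): cur=Q back=1 fwd=0
After 4 (back): cur=HOME back=0 fwd=1
After 5 (forward): cur=Q back=1 fwd=0
After 6 (back): cur=HOME back=0 fwd=1
After 7 (visit(Z)): cur=Z back=1 fwd=0
After 8 (visit(O)): cur=O back=2 fwd=0
After 9 (visit(V)): cur=V back=3 fwd=0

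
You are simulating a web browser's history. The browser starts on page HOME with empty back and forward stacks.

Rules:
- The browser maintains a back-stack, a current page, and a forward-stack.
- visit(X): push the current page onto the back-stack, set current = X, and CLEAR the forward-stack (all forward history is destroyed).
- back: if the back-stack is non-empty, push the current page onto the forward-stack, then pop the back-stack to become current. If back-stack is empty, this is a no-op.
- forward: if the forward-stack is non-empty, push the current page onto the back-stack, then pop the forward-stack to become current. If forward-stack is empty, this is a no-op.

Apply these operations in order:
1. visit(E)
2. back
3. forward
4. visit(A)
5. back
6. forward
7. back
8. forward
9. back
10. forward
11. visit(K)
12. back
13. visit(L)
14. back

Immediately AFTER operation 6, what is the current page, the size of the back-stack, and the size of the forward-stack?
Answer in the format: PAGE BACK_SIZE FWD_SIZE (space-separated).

After 1 (visit(E)): cur=E back=1 fwd=0
After 2 (back): cur=HOME back=0 fwd=1
After 3 (forward): cur=E back=1 fwd=0
After 4 (visit(A)): cur=A back=2 fwd=0
After 5 (back): cur=E back=1 fwd=1
After 6 (forward): cur=A back=2 fwd=0

A 2 0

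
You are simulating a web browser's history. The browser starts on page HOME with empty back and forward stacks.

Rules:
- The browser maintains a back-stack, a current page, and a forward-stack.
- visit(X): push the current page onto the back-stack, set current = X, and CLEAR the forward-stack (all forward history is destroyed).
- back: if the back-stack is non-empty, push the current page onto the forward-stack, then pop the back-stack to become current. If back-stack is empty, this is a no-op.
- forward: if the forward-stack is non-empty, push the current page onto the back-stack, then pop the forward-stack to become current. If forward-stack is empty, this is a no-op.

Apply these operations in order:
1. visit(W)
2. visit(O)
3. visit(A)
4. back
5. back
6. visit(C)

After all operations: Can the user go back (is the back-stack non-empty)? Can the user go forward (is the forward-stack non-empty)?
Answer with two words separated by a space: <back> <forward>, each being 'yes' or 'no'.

After 1 (visit(W)): cur=W back=1 fwd=0
After 2 (visit(O)): cur=O back=2 fwd=0
After 3 (visit(A)): cur=A back=3 fwd=0
After 4 (back): cur=O back=2 fwd=1
After 5 (back): cur=W back=1 fwd=2
After 6 (visit(C)): cur=C back=2 fwd=0

Answer: yes no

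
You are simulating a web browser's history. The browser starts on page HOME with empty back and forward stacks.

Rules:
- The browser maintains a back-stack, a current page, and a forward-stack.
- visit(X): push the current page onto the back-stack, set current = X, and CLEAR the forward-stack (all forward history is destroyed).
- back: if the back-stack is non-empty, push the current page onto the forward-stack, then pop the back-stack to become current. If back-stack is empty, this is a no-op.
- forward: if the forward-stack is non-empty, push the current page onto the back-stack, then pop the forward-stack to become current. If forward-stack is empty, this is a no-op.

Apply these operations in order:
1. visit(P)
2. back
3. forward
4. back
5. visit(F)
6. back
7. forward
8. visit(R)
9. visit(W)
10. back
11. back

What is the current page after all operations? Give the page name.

After 1 (visit(P)): cur=P back=1 fwd=0
After 2 (back): cur=HOME back=0 fwd=1
After 3 (forward): cur=P back=1 fwd=0
After 4 (back): cur=HOME back=0 fwd=1
After 5 (visit(F)): cur=F back=1 fwd=0
After 6 (back): cur=HOME back=0 fwd=1
After 7 (forward): cur=F back=1 fwd=0
After 8 (visit(R)): cur=R back=2 fwd=0
After 9 (visit(W)): cur=W back=3 fwd=0
After 10 (back): cur=R back=2 fwd=1
After 11 (back): cur=F back=1 fwd=2

Answer: F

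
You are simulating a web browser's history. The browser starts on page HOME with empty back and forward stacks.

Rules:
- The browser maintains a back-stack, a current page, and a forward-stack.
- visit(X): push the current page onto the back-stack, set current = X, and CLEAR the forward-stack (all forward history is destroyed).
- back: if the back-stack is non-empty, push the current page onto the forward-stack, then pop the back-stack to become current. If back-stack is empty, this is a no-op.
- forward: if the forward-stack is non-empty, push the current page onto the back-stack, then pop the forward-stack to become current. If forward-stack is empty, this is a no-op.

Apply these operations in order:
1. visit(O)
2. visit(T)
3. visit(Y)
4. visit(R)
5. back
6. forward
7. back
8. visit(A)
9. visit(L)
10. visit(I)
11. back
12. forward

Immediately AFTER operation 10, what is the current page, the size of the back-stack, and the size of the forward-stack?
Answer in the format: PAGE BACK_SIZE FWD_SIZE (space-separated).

After 1 (visit(O)): cur=O back=1 fwd=0
After 2 (visit(T)): cur=T back=2 fwd=0
After 3 (visit(Y)): cur=Y back=3 fwd=0
After 4 (visit(R)): cur=R back=4 fwd=0
After 5 (back): cur=Y back=3 fwd=1
After 6 (forward): cur=R back=4 fwd=0
After 7 (back): cur=Y back=3 fwd=1
After 8 (visit(A)): cur=A back=4 fwd=0
After 9 (visit(L)): cur=L back=5 fwd=0
After 10 (visit(I)): cur=I back=6 fwd=0

I 6 0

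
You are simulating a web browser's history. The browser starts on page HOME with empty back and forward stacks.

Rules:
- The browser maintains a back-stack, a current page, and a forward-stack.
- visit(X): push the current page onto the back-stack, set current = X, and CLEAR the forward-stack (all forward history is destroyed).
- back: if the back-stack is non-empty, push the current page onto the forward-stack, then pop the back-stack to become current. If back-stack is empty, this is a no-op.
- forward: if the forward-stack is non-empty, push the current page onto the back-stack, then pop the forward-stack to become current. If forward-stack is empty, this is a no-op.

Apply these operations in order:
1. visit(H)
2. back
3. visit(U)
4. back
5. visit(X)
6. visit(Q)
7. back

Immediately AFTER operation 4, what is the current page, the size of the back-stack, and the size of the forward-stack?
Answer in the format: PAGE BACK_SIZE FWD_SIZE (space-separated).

After 1 (visit(H)): cur=H back=1 fwd=0
After 2 (back): cur=HOME back=0 fwd=1
After 3 (visit(U)): cur=U back=1 fwd=0
After 4 (back): cur=HOME back=0 fwd=1

HOME 0 1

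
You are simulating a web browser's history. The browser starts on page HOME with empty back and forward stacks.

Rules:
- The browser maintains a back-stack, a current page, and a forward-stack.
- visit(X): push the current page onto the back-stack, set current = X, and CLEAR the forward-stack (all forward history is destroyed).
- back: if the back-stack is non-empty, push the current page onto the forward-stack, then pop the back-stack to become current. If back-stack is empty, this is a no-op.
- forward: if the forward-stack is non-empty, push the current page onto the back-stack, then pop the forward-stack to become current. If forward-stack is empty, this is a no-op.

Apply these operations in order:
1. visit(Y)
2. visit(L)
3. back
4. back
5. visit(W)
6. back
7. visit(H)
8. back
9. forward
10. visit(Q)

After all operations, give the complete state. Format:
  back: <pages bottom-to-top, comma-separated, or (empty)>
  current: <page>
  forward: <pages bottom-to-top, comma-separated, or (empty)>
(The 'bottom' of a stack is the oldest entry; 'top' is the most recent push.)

Answer: back: HOME,H
current: Q
forward: (empty)

Derivation:
After 1 (visit(Y)): cur=Y back=1 fwd=0
After 2 (visit(L)): cur=L back=2 fwd=0
After 3 (back): cur=Y back=1 fwd=1
After 4 (back): cur=HOME back=0 fwd=2
After 5 (visit(W)): cur=W back=1 fwd=0
After 6 (back): cur=HOME back=0 fwd=1
After 7 (visit(H)): cur=H back=1 fwd=0
After 8 (back): cur=HOME back=0 fwd=1
After 9 (forward): cur=H back=1 fwd=0
After 10 (visit(Q)): cur=Q back=2 fwd=0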